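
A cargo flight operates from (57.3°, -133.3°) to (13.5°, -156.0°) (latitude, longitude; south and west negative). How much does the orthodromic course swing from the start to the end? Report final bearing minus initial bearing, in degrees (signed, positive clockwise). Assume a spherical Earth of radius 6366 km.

At departure: θ₁ = atan2(sin Δλ cos φ₂, cos φ₁ sin φ₂ − sin φ₁ cos φ₂ cos Δλ) = 210.83°
At arrival: θ₂ = atan2(sin Δλ cos φ₁, −cos φ₂ sin φ₁ + sin φ₂ cos φ₁ cos Δλ) = 196.54°
Δθ = θ₂ − θ₁ = -14.3°

-14.3°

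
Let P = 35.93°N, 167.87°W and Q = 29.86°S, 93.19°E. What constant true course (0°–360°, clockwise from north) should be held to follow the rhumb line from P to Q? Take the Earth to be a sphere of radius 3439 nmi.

234.8°

Δψ = ln[tan(π/4+φ₂/2)/tan(π/4+φ₁/2)] = -1.2193
Δλ = -1.7268 rad (taken the short way round)
course = atan2(Δλ, Δψ) = 234.78°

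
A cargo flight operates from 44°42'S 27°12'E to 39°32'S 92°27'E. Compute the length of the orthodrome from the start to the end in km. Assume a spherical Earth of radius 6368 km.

cos σ = sin φ₁ sin φ₂ + cos φ₁ cos φ₂ cos Δλ
      = sin(-44.70°)sin(-39.53°) + cos(-44.70°)cos(-39.53°)cos(65.25°) = 0.6772
σ = 47.372° → d = Rσ = 6368·0.82679 = 5265 km

5265 km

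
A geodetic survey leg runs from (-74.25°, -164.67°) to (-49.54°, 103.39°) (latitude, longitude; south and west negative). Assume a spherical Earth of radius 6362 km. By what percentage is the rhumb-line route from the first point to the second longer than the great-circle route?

9.2%

Great circle: σ = 0.7578 rad → d_gc = Rσ = 4821.3 km
Rhumb: Δφ = +0.4313, Δλ = -1.6047, Δψ = +0.9800, q = Δφ/Δψ = 0.4401 → d_rh = R√(Δφ²+q²Δλ²) = 5264.4 km
Excess = (5264.4 − 4821.3) / 4821.3 = 443.1 / 4821.3 = 9.19% ≈ 9.2%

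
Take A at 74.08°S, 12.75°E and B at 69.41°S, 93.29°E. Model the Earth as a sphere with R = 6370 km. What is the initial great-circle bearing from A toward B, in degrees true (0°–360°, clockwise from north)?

120.1°

θ = atan2( sin Δλ·cos φ₂ ,  cos φ₁ sin φ₂ − sin φ₁ cos φ₂ cos Δλ )
  = atan2(+0.3469, -0.2012) = 120.11°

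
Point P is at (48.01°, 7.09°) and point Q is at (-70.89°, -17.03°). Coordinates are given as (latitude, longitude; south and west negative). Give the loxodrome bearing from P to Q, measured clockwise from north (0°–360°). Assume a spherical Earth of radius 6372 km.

188.7°

Δψ = ln[tan(π/4+φ₂/2)/tan(π/4+φ₁/2)] = -2.7396
Δλ = -0.4210 rad (taken the short way round)
course = atan2(Δλ, Δψ) = 188.74°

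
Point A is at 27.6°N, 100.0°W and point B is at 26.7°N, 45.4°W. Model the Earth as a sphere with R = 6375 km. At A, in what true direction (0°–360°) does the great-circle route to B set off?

N = sin Δλ·cos φ₂ = +0.7282;  D = cos φ₁ sin φ₂ − sin φ₁ cos φ₂ cos Δλ = +0.1584
initial course = atan2(N, D) = 77.73°

77.7°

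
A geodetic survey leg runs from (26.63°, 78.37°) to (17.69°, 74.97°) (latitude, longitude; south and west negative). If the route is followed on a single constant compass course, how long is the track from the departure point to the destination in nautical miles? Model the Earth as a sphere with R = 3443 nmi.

569 nmi

Δψ = ln[tan(π/4+φ₂/2)/tan(π/4+φ₁/2)] = -0.1687;  Δφ = -0.1560 rad,  Δλ = -0.0593 rad
q = Δφ/Δψ = 0.9249
d = R·√(Δφ² + q²Δλ²) = 3443·0.16540 = 569 nmi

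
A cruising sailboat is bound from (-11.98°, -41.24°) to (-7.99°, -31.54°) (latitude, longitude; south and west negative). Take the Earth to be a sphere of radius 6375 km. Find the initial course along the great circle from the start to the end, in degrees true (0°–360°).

θ = atan2( sin Δλ·cos φ₂ ,  cos φ₁ sin φ₂ − sin φ₁ cos φ₂ cos Δλ )
  = atan2(+0.1669, +0.0666) = 68.23°

68.2°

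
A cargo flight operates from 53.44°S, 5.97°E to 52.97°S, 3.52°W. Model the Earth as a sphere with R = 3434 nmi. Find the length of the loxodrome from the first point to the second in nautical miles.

342 nmi

Rhumb course C = atan2(Δλ, Δψ) with Δψ = ln[tan(π/4+φ₂/2)/tan(π/4+φ₁/2)] = +0.0137, Δλ = -0.1656 → C = 274.73°
d = R·|Δφ| / |cos C| = 3434·0.00820 / 0.08241 = 342 nmi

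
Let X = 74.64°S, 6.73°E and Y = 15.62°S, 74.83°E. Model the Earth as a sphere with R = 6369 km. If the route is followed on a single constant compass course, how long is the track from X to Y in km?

7963 km

Rhumb course C = atan2(Δλ, Δψ) with Δψ = ln[tan(π/4+φ₂/2)/tan(π/4+φ₁/2)] = +1.7275, Δλ = +1.1886 → C = 34.53°
d = R·|Δφ| / |cos C| = 6369·1.03009 / 0.82384 = 7963 km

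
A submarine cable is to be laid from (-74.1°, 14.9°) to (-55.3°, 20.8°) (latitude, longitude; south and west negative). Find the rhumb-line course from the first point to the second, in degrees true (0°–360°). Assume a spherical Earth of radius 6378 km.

Δψ = ln[tan(π/4+φ₂/2)/tan(π/4+φ₁/2)] = +0.8052
Δλ = +0.1030 rad (taken the short way round)
course = atan2(Δλ, Δψ) = 7.29°

7.3°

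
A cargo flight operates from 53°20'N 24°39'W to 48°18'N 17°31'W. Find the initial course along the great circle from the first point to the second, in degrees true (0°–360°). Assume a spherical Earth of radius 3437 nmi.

N = sin Δλ·cos φ₂ = +0.0826;  D = cos φ₁ sin φ₂ − sin φ₁ cos φ₂ cos Δλ = -0.0836
initial course = atan2(N, D) = 135.34°

135.3°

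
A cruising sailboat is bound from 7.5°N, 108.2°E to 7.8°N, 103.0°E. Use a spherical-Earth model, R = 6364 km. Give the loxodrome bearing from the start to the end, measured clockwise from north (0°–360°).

273.3°

Meridional parts: M(φ₁)=+0.1313, M(φ₂)=+0.1366 → ΔM = +0.0053;  Δλ = -0.0908 rad
tan C = Δλ / ΔM = -17.1790 → C = 273.33°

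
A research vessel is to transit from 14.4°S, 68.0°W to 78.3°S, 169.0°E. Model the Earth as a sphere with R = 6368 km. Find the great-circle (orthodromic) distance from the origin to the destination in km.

Haversine: a = sin²(Δφ/2)+cos φ₁ cos φ₂ sin²(Δλ/2) = 0.43173;  σ = 2·atan2(√a,√(1−a))
σ = 82.152° → d = Rσ = 6368·1.43382 = 9131 km

9131 km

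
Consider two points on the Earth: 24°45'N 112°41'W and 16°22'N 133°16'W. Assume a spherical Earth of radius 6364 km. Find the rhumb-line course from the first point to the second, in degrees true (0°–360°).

246.5°

Meridional parts: M(φ₁)=+0.4461, M(φ₂)=+0.2896 → ΔM = -0.1564;  Δλ = -0.3592 rad
tan C = Δλ / ΔM = +2.2963 → C = 246.47°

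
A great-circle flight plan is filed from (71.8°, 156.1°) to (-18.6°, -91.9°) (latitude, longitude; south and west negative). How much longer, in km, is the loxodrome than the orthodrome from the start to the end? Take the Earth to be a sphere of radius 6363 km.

824 km

Great circle: cos σ = sin φ₁ sin φ₂ + cos φ₁ cos φ₂ cos Δλ,  σ = 1.9975 rad → d_gc = 12710.2 km
Rhumb line: Δψ = -2.1620, q = Δφ/Δψ = 0.7298, d_rh = R√(Δφ²+q²Δλ²) = 13534.6 km
Excess = 13534.6 − 12710.2 = 824.4 ≈ 824 km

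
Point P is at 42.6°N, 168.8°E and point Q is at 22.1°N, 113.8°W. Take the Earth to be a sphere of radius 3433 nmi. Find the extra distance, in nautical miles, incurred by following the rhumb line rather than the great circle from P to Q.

Great circle: cos σ = sin φ₁ sin φ₂ + cos φ₁ cos φ₂ cos Δλ,  σ = 1.1555 rad → d_gc = 3966.9 nmi
Rhumb line: Δψ = -0.4277, q = Δφ/Δψ = 0.8366, d_rh = R√(Δφ²+q²Δλ²) = 4069.6 nmi
Excess = 4069.6 − 3966.9 = 102.7 ≈ 103 nmi

103 nmi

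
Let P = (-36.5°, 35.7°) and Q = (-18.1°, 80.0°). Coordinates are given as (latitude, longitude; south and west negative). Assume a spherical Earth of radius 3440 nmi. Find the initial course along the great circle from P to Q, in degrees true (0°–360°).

N = sin Δλ·cos φ₂ = +0.6639;  D = cos φ₁ sin φ₂ − sin φ₁ cos φ₂ cos Δλ = +0.1549
initial course = atan2(N, D) = 76.87°

76.9°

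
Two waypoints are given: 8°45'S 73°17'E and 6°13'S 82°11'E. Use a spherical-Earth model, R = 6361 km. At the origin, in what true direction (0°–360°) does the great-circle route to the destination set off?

θ = atan2( sin Δλ·cos φ₂ ,  cos φ₁ sin φ₂ − sin φ₁ cos φ₂ cos Δλ )
  = atan2(+0.1538, +0.0424) = 74.59°

74.6°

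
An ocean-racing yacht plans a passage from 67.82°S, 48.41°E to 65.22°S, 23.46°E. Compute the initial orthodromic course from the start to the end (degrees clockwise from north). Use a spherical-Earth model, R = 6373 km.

θ = atan2( sin Δλ·cos φ₂ ,  cos φ₁ sin φ₂ − sin φ₁ cos φ₂ cos Δλ )
  = atan2(-0.1768, +0.0091) = 272.96°

273.0°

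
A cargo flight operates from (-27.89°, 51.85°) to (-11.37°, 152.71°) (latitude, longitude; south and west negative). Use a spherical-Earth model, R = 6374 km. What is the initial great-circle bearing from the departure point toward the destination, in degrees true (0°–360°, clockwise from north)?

N = sin Δλ·cos φ₂ = +0.9628;  D = cos φ₁ sin φ₂ − sin φ₁ cos φ₂ cos Δλ = -0.2606
initial course = atan2(N, D) = 105.15°

105.1°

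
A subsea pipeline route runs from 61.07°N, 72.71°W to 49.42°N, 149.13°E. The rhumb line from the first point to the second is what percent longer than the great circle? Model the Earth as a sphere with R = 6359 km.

Great circle: σ = 1.1260 rad → d_gc = Rσ = 7160.2 km
Rhumb: Δφ = -0.2033, Δλ = -2.4113, Δψ = -0.3599, q = Δφ/Δψ = 0.5650 → d_rh = R√(Δφ²+q²Δλ²) = 8759.0 km
Excess = (8759.0 − 7160.2) / 7160.2 = 1598.8 / 7160.2 = 22.33% ≈ 22.3%

22.3%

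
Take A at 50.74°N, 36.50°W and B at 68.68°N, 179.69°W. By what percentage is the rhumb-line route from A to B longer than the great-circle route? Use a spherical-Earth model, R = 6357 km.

Great circle: σ = 1.0038 rad → d_gc = Rσ = 6381.3 km
Rhumb: Δφ = +0.3131, Δλ = -2.4991, Δψ = +0.6392, q = Δφ/Δψ = 0.4899 → d_rh = R√(Δφ²+q²Δλ²) = 8033.2 km
Excess = (8033.2 − 6381.3) / 6381.3 = 1651.9 / 6381.3 = 25.89% ≈ 25.9%

25.9%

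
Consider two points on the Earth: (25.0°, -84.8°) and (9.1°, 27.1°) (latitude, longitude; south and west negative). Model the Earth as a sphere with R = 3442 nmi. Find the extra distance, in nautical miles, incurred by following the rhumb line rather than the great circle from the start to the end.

Great circle: cos σ = sin φ₁ sin φ₂ + cos φ₁ cos φ₂ cos Δλ,  σ = 1.8410 rad → d_gc = 6336.8 nmi
Rhumb line: Δψ = -0.2914, q = Δφ/Δψ = 0.9524, d_rh = R√(Δφ²+q²Δλ²) = 6473.2 nmi
Excess = 6473.2 − 6336.8 = 136.4 ≈ 136 nmi

136 nmi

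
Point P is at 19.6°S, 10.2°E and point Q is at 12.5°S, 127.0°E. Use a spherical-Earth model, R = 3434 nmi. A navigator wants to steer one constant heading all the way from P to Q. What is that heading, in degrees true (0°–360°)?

86.4°

Δψ = ln[tan(π/4+φ₂/2)/tan(π/4+φ₁/2)] = +0.1290
Δλ = +2.0385 rad (taken the short way round)
course = atan2(Δλ, Δψ) = 86.38°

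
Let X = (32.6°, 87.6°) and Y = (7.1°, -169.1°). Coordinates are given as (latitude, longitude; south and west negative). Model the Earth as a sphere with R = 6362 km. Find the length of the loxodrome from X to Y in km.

11045 km

Rhumb course C = atan2(Δλ, Δψ) with Δψ = ln[tan(π/4+φ₂/2)/tan(π/4+φ₁/2)] = -0.4782, Δλ = +1.8029 → C = 104.85°
d = R·|Δφ| / |cos C| = 6362·0.44506 / 0.25636 = 11045 km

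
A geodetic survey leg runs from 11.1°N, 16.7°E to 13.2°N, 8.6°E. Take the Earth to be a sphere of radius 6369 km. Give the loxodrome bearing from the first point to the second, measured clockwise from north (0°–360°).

284.9°

Meridional parts: M(φ₁)=+0.1950, M(φ₂)=+0.2324 → ΔM = +0.0375;  Δλ = -0.1414 rad
tan C = Δλ / ΔM = -3.7705 → C = 284.85°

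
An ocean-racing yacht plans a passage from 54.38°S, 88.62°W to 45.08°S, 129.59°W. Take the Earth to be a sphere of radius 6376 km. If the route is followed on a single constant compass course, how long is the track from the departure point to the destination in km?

Rhumb course C = atan2(Δλ, Δψ) with Δψ = ln[tan(π/4+φ₂/2)/tan(π/4+φ₁/2)] = +0.2522, Δλ = -0.7151 → C = 289.42°
d = R·|Δφ| / |cos C| = 6376·0.16232 / 0.33257 = 3112 km

3112 km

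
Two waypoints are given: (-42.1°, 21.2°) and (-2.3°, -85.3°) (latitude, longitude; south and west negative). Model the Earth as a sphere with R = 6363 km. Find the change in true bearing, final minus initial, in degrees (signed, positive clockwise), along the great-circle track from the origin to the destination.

At departure: θ₁ = atan2(sin Δλ cos φ₂, cos φ₁ sin φ₂ − sin φ₁ cos φ₂ cos Δλ) = 257.07°
At arrival: θ₂ = atan2(sin Δλ cos φ₁, −cos φ₂ sin φ₁ + sin φ₂ cos φ₁ cos Δλ) = 313.64°
Δθ = θ₂ − θ₁ = +56.6°

+56.6°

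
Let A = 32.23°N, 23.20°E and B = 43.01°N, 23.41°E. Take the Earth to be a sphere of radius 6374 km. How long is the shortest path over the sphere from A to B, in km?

1199 km

cos σ = sin φ₁ sin φ₂ + cos φ₁ cos φ₂ cos Δλ
      = sin(32.23°)sin(43.01°) + cos(32.23°)cos(43.01°)cos(0.21°) = 0.9823
σ = 10.781° → d = Rσ = 6374·0.18817 = 1199 km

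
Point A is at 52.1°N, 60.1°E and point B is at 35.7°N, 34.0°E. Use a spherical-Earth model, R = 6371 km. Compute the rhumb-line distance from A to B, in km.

Rhumb course C = atan2(Δλ, Δψ) with Δψ = ln[tan(π/4+φ₂/2)/tan(π/4+φ₁/2)] = -0.4012, Δλ = -0.4555 → C = 228.63°
d = R·|Δφ| / |cos C| = 6371·0.28623 / 0.66092 = 2759 km

2759 km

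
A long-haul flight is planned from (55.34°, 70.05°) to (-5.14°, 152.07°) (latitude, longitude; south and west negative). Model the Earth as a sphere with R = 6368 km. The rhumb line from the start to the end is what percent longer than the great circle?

2.3%

Great circle: σ = 1.5659 rad → d_gc = Rσ = 9971.4 km
Rhumb: Δφ = -1.0556, Δλ = +1.4315, Δψ = -1.2545, q = Δφ/Δψ = 0.8415 → d_rh = R√(Δφ²+q²Δλ²) = 10199.2 km
Excess = (10199.2 − 9971.4) / 9971.4 = 227.8 / 9971.4 = 2.28% ≈ 2.3%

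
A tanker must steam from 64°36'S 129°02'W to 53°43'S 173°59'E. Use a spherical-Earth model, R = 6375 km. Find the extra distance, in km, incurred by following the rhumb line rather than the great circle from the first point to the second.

106 km

Great circle: cos σ = sin φ₁ sin φ₂ + cos φ₁ cos φ₂ cos Δλ,  σ = 0.5227 rad → d_gc = 3332.0 km
Rhumb line: Δψ = +0.3743, q = Δφ/Δψ = 0.5075, d_rh = R√(Δφ²+q²Δλ²) = 3438.2 km
Excess = 3438.2 − 3332.0 = 106.2 ≈ 106 km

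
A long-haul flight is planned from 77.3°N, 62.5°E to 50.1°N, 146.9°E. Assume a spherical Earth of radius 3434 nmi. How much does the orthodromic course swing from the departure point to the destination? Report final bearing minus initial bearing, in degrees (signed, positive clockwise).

+79.8°

At departure: θ₁ = atan2(sin Δλ cos φ₂, cos φ₁ sin φ₂ − sin φ₁ cos φ₂ cos Δλ) = 80.43°
At arrival: θ₂ = atan2(sin Δλ cos φ₁, −cos φ₂ sin φ₁ + sin φ₂ cos φ₁ cos Δλ) = 160.25°
Δθ = θ₂ − θ₁ = +79.8°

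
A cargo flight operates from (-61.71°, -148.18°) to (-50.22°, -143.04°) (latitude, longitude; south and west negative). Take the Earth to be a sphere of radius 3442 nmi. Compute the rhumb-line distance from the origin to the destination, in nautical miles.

711 nmi

Δψ = ln[tan(π/4+φ₂/2)/tan(π/4+φ₁/2)] = +0.3616;  Δφ = +0.2005 rad,  Δλ = +0.0897 rad
q = Δφ/Δψ = 0.5546
d = R·√(Δφ² + q²Δλ²) = 3442·0.20662 = 711 nmi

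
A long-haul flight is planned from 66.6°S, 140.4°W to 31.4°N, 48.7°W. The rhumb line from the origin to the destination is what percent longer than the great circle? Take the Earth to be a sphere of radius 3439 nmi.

2.4%

Great circle: σ = 2.0808 rad → d_gc = Rσ = 7156.0 nmi
Rhumb: Δφ = +1.7104, Δλ = +1.6005, Δψ = +2.1523, q = Δφ/Δψ = 0.7947 → d_rh = R√(Δφ²+q²Δλ²) = 7330.1 nmi
Excess = (7330.1 − 7156.0) / 7156.0 = 174.1 / 7156.0 = 2.43% ≈ 2.4%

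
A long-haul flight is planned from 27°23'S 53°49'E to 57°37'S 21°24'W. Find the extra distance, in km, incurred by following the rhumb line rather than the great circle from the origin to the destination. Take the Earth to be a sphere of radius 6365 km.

251 km

Great circle: cos σ = sin φ₁ sin φ₂ + cos φ₁ cos φ₂ cos Δλ,  σ = 1.0359 rad → d_gc = 6593.4 km
Rhumb line: Δψ = -0.7394, q = Δφ/Δψ = 0.7137, d_rh = R√(Δφ²+q²Δλ²) = 6844.2 km
Excess = 6844.2 − 6593.4 = 250.8 ≈ 251 km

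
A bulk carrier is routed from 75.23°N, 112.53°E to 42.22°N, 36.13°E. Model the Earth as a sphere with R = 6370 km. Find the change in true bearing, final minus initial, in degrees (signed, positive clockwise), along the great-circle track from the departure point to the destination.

Initial bearing θ₁ = atan2(sin Δλ cos φ₂, cos φ₁ sin φ₂ − sin φ₁ cos φ₂ cos Δλ) = 270.23°
Final bearing θ₂ = (initial bearing from the destination back to the start) + 180° = 200.14°
Δθ = θ₂ − θ₁ = -70.1°

-70.1°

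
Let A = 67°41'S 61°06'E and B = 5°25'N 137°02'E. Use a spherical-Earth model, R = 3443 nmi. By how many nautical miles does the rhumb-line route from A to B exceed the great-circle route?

155 nmi

Great circle: cos σ = sin φ₁ sin φ₂ + cos φ₁ cos φ₂ cos Δλ,  σ = 1.5662 rad → d_gc = 5392.6 nmi
Rhumb line: Δψ = +1.7180, q = Δφ/Δψ = 0.7426, d_rh = R√(Δφ²+q²Δλ²) = 5547.9 nmi
Excess = 5547.9 − 5392.6 = 155.3 ≈ 155 nmi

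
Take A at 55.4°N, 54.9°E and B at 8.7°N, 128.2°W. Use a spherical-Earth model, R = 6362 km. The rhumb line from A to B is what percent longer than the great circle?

29.2%

Great circle: σ = 2.0219 rad → d_gc = Rσ = 12863.5 km
Rhumb: Δφ = -0.8151, Δλ = +3.0875, Δψ = -1.0140, q = Δφ/Δψ = 0.8038 → d_rh = R√(Δφ²+q²Δλ²) = 16618.2 km
Excess = (16618.2 − 12863.5) / 12863.5 = 3754.7 / 12863.5 = 29.19% ≈ 29.2%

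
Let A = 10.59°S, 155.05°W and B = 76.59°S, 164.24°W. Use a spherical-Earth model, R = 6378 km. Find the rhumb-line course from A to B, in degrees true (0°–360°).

184.7°

Δψ = ln[tan(π/4+φ₂/2)/tan(π/4+φ₁/2)] = -1.9549
Δλ = -0.1604 rad (taken the short way round)
course = atan2(Δλ, Δψ) = 184.69°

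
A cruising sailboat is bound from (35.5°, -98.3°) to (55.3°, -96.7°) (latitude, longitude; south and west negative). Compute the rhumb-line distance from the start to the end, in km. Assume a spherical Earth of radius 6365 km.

Rhumb course C = atan2(Δλ, Δψ) with Δψ = ln[tan(π/4+φ₂/2)/tan(π/4+φ₁/2)] = +0.4999, Δλ = +0.0279 → C = 3.20°
d = R·|Δφ| / |cos C| = 6365·0.34558 / 0.99844 = 2203 km

2203 km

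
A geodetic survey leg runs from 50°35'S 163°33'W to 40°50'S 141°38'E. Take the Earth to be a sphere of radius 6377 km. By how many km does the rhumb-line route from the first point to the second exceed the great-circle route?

Great circle: cos σ = sin φ₁ sin φ₂ + cos φ₁ cos φ₂ cos Δλ,  σ = 0.6730 rad → d_gc = 4291.7 km
Rhumb line: Δψ = +0.2446, q = Δφ/Δψ = 0.6957, d_rh = R√(Δφ²+q²Δλ²) = 4381.0 km
Excess = 4381.0 − 4291.7 = 89.3 ≈ 89 km

89 km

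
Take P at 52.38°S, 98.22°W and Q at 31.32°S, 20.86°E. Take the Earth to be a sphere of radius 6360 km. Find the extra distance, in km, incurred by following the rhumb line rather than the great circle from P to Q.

998 km

Great circle: cos σ = sin φ₁ sin φ₂ + cos φ₁ cos φ₂ cos Δλ,  σ = 1.4118 rad → d_gc = 8979.3 km
Rhumb line: Δψ = +0.5009, q = Δφ/Δψ = 0.7338, d_rh = R√(Δφ²+q²Δλ²) = 9977.6 km
Excess = 9977.6 − 8979.3 = 998.3 ≈ 998 km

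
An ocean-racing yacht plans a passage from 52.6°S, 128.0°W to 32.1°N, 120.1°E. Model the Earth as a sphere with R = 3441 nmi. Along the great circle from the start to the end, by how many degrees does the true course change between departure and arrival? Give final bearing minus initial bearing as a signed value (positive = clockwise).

At departure: θ₁ = atan2(sin Δλ cos φ₂, cos φ₁ sin φ₂ − sin φ₁ cos φ₂ cos Δλ) = 275.22°
At arrival: θ₂ = atan2(sin Δλ cos φ₁, −cos φ₂ sin φ₁ + sin φ₂ cos φ₁ cos Δλ) = 314.44°
Δθ = θ₂ − θ₁ = +39.2°

+39.2°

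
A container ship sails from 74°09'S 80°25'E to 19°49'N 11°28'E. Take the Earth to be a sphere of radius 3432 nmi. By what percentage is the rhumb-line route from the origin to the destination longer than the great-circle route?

Great circle: σ = 1.8068 rad → d_gc = Rσ = 6201.0 nmi
Rhumb: Δφ = +1.6400, Δλ = -1.2034, Δψ = +2.3248, q = Δφ/Δψ = 0.7055 → d_rh = R√(Δφ²+q²Δλ²) = 6338.0 nmi
Excess = (6338.0 − 6201.0) / 6201.0 = 137.0 / 6201.0 = 2.21% ≈ 2.2%

2.2%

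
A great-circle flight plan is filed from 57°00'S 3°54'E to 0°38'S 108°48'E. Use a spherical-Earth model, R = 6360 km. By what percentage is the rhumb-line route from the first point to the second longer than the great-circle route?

5.1%

Great circle: σ = 1.7019 rad → d_gc = Rσ = 10824.3 km
Rhumb: Δφ = +0.9838, Δλ = +1.8309, Δψ = +1.2056, q = Δφ/Δψ = 0.8160 → d_rh = R√(Δφ²+q²Δλ²) = 11376.7 km
Excess = (11376.7 − 10824.3) / 10824.3 = 552.4 / 10824.3 = 5.10% ≈ 5.1%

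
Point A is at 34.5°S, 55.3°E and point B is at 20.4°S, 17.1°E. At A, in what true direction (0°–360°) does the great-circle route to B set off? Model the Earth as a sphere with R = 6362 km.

θ = atan2( sin Δλ·cos φ₂ ,  cos φ₁ sin φ₂ − sin φ₁ cos φ₂ cos Δλ )
  = atan2(-0.5796, +0.1299) = 282.63°

282.6°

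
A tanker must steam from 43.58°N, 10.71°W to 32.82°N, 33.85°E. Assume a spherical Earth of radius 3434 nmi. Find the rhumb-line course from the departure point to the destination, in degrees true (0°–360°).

Meridional parts: M(φ₁)=+0.8467, M(φ₂)=+0.6070 → ΔM = -0.2398;  Δλ = +0.7777 rad
tan C = Δλ / ΔM = -3.2437 → C = 107.13°

107.1°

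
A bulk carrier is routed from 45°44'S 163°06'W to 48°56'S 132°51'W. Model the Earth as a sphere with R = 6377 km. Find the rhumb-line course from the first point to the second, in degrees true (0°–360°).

Meridional parts: M(φ₁)=-0.8996, M(φ₂)=-0.9820 → ΔM = -0.0824;  Δλ = +0.5280 rad
tan C = Δλ / ΔM = -6.4039 → C = 98.88°

98.9°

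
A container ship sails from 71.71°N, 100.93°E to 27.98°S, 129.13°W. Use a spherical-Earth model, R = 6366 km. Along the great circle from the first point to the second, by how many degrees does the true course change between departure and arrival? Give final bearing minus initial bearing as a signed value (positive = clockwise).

+102.1°

At departure: θ₁ = atan2(sin Δλ cos φ₂, cos φ₁ sin φ₂ − sin φ₁ cos φ₂ cos Δλ) = 59.99°
At arrival: θ₂ = atan2(sin Δλ cos φ₁, −cos φ₂ sin φ₁ + sin φ₂ cos φ₁ cos Δλ) = 162.08°
Δθ = θ₂ − θ₁ = +102.1°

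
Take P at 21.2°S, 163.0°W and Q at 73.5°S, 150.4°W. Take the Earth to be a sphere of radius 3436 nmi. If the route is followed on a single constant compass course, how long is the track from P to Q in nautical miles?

Δψ = ln[tan(π/4+φ₂/2)/tan(π/4+φ₁/2)] = -1.5523;  Δφ = -0.9128 rad,  Δλ = +0.2199 rad
q = Δφ/Δψ = 0.5880
d = R·√(Δφ² + q²Δλ²) = 3436·0.92192 = 3168 nmi

3168 nmi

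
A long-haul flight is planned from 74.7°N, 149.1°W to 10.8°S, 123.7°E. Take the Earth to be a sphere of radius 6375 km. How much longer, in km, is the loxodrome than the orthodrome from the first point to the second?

Great circle: cos σ = sin φ₁ sin φ₂ + cos φ₁ cos φ₂ cos Δλ,  σ = 1.7397 rad → d_gc = 11090.4 km
Rhumb line: Δψ = -2.1972, q = Δφ/Δψ = 0.6792, d_rh = R√(Δφ²+q²Δλ²) = 11572.4 km
Excess = 11572.4 − 11090.4 = 482.0 ≈ 482 km

482 km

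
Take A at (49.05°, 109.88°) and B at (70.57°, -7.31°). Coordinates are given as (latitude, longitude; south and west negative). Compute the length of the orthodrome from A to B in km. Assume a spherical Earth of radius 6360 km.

5796 km

cos σ = sin φ₁ sin φ₂ + cos φ₁ cos φ₂ cos Δλ
      = sin(49.05°)sin(70.57°) + cos(49.05°)cos(70.57°)cos(-117.19°) = 0.6126
σ = 52.219° → d = Rσ = 6360·0.91139 = 5796 km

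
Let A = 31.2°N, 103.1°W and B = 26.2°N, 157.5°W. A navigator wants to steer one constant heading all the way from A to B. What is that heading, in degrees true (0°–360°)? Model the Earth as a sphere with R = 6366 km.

Δψ = ln[tan(π/4+φ₂/2)/tan(π/4+φ₁/2)] = -0.0995
Δλ = -0.9495 rad (taken the short way round)
course = atan2(Δλ, Δψ) = 264.02°

264.0°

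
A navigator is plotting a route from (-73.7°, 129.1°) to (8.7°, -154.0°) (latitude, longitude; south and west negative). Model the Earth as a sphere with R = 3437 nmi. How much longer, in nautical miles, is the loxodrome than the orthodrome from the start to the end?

188 nmi

Great circle: cos σ = sin φ₁ sin φ₂ + cos φ₁ cos φ₂ cos Δλ,  σ = 1.6532 rad → d_gc = 5682.0 nmi
Rhumb line: Δψ = +2.0959, q = Δφ/Δψ = 0.6862, d_rh = R√(Δφ²+q²Δλ²) = 5869.6 nmi
Excess = 5869.6 − 5682.0 = 187.6 ≈ 188 nmi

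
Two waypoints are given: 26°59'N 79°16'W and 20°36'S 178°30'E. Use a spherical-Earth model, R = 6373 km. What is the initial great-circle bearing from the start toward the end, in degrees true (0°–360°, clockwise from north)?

256.3°

θ = atan2( sin Δλ·cos φ₂ ,  cos φ₁ sin φ₂ − sin φ₁ cos φ₂ cos Δλ )
  = atan2(-0.9148, -0.2235) = 256.27°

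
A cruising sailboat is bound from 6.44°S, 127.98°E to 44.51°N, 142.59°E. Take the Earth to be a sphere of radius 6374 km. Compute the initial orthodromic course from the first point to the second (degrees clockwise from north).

θ = atan2( sin Δλ·cos φ₂ ,  cos φ₁ sin φ₂ − sin φ₁ cos φ₂ cos Δλ )
  = atan2(+0.1799, +0.7740) = 13.08°

13.1°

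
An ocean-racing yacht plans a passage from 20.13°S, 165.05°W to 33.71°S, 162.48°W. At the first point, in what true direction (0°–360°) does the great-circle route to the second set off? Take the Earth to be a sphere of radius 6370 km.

θ = atan2( sin Δλ·cos φ₂ ,  cos φ₁ sin φ₂ − sin φ₁ cos φ₂ cos Δλ )
  = atan2(+0.0373, -0.2351) = 170.98°

171.0°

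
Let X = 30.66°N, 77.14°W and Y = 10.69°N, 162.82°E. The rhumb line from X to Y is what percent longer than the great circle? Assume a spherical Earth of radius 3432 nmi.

3.8%

Great circle: σ = 1.9056 rad → d_gc = Rσ = 6539.9 nmi
Rhumb: Δφ = -0.3485, Δλ = -2.0951, Δψ = -0.3750, q = Δφ/Δψ = 0.9295 → d_rh = R√(Δφ²+q²Δλ²) = 6789.5 nmi
Excess = (6789.5 − 6539.9) / 6539.9 = 249.6 / 6539.9 = 3.82% ≈ 3.8%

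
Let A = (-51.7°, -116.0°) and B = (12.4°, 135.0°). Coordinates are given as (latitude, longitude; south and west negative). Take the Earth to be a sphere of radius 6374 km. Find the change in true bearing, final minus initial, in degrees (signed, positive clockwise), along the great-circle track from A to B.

+58.2°

At departure: θ₁ = atan2(sin Δλ cos φ₂, cos φ₁ sin φ₂ − sin φ₁ cos φ₂ cos Δλ) = 262.81°
At arrival: θ₂ = atan2(sin Δλ cos φ₁, −cos φ₂ sin φ₁ + sin φ₂ cos φ₁ cos Δλ) = 320.98°
Δθ = θ₂ − θ₁ = +58.2°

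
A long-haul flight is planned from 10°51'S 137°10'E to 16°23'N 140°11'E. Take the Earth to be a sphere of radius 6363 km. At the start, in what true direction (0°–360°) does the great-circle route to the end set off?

6.3°

θ = atan2( sin Δλ·cos φ₂ ,  cos φ₁ sin φ₂ − sin φ₁ cos φ₂ cos Δλ )
  = atan2(+0.0505, +0.4574) = 6.30°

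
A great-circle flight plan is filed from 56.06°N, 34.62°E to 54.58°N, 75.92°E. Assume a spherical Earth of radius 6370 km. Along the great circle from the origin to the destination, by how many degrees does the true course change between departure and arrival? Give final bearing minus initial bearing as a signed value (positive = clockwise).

At departure: θ₁ = atan2(sin Δλ cos φ₂, cos φ₁ sin φ₂ − sin φ₁ cos φ₂ cos Δλ) = 76.23°
At arrival: θ₂ = atan2(sin Δλ cos φ₁, −cos φ₂ sin φ₁ + sin φ₂ cos φ₁ cos Δλ) = 110.67°
Δθ = θ₂ − θ₁ = +34.4°

+34.4°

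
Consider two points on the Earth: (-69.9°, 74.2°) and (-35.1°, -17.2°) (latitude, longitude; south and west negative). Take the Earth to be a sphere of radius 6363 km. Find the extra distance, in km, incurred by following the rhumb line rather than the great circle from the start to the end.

497 km

Great circle: cos σ = sin φ₁ sin φ₂ + cos φ₁ cos φ₂ cos Δλ,  σ = 1.0085 rad → d_gc = 6417.2 km
Rhumb line: Δψ = +1.0754, q = Δφ/Δψ = 0.5648, d_rh = R√(Δφ²+q²Δλ²) = 6914.1 km
Excess = 6914.1 − 6417.2 = 496.9 ≈ 497 km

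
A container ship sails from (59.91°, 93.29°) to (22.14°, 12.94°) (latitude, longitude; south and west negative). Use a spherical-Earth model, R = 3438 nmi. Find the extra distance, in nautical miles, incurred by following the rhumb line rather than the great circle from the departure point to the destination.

169 nmi

Great circle: cos σ = sin φ₁ sin φ₂ + cos φ₁ cos φ₂ cos Δλ,  σ = 1.1550 rad → d_gc = 3970.9 nmi
Rhumb line: Δψ = -0.9174, q = Δφ/Δψ = 0.7186, d_rh = R√(Δφ²+q²Δλ²) = 4139.9 nmi
Excess = 4139.9 − 3970.9 = 169.0 ≈ 169 nmi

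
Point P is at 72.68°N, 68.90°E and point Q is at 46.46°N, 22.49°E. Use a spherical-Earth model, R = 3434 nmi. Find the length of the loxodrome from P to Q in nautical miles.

2053 nmi

Δψ = ln[tan(π/4+φ₂/2)/tan(π/4+φ₁/2)] = -0.9640;  Δφ = -0.4576 rad,  Δλ = -0.8100 rad
q = Δφ/Δψ = 0.4747
d = R·√(Δφ² + q²Δλ²) = 3434·0.59773 = 2053 nmi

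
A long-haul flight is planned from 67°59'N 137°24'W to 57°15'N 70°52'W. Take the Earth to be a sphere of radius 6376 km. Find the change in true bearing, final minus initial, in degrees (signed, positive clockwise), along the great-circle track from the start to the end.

+60.7°

Initial bearing θ₁ = atan2(sin Δλ cos φ₂, cos φ₁ sin φ₂ − sin φ₁ cos φ₂ cos Δλ) = 76.89°
Final bearing θ₂ = (initial bearing from the destination back to the start) + 180° = 137.55°
Δθ = θ₂ − θ₁ = +60.7°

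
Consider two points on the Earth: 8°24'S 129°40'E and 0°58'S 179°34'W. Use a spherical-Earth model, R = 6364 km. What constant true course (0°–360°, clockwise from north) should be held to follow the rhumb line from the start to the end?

Meridional parts: M(φ₁)=-0.1471, M(φ₂)=-0.0169 → ΔM = +0.1303;  Δλ = +0.8860 rad
tan C = Δλ / ΔM = +6.8020 → C = 81.64°

81.6°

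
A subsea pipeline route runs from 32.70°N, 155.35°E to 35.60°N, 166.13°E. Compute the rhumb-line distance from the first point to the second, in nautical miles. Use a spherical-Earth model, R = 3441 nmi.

Δψ = ln[tan(π/4+φ₂/2)/tan(π/4+φ₁/2)] = +0.0612;  Δφ = +0.0506 rad,  Δλ = +0.1881 rad
q = Δφ/Δψ = 0.8274
d = R·√(Δφ² + q²Δλ²) = 3441·0.16369 = 563 nmi

563 nmi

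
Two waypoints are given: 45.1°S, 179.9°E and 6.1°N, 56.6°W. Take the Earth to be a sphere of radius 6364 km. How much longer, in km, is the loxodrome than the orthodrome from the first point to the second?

562 km

Great circle: cos σ = sin φ₁ sin φ₂ + cos φ₁ cos φ₂ cos Δλ,  σ = 2.0518 rad → d_gc = 13057.6 km
Rhumb line: Δψ = +0.9905, q = Δφ/Δψ = 0.9022, d_rh = R√(Δφ²+q²Δλ²) = 13619.6 km
Excess = 13619.6 − 13057.6 = 562.0 ≈ 562 km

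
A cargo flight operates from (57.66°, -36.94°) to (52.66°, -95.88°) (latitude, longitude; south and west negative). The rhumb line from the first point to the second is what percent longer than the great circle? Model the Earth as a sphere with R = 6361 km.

Great circle: σ = 0.5751 rad → d_gc = Rσ = 3658.3 km
Rhumb: Δφ = -0.0873, Δλ = -1.0287, Δψ = -0.1530, q = Δφ/Δψ = 0.5704 → d_rh = R√(Δφ²+q²Δλ²) = 3773.2 km
Excess = (3773.2 − 3658.3) / 3658.3 = 114.9 / 3658.3 = 3.14% ≈ 3.1%

3.1%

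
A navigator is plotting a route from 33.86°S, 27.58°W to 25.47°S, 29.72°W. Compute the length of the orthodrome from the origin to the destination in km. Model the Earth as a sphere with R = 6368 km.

cos σ = sin φ₁ sin φ₂ + cos φ₁ cos φ₂ cos Δλ
      = sin(-33.86°)sin(-25.47°) + cos(-33.86°)cos(-25.47°)cos(-2.14°) = 0.9888
σ = 8.593° → d = Rσ = 6368·0.14997 = 955 km

955 km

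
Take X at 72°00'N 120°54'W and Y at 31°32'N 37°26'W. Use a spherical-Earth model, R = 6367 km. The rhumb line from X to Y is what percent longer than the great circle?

6.2%

Great circle: σ = 1.0153 rad → d_gc = Rσ = 6464.4 km
Rhumb: Δφ = -0.7063, Δλ = +1.4568, Δψ = -1.2623, q = Δφ/Δψ = 0.5595 → d_rh = R√(Δφ²+q²Δλ²) = 6867.0 km
Excess = (6867.0 − 6464.4) / 6464.4 = 402.6 / 6464.4 = 6.23% ≈ 6.2%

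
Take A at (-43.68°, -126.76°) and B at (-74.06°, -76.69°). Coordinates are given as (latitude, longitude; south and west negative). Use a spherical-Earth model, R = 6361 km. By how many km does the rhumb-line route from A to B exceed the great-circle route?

Great circle: cos σ = sin φ₁ sin φ₂ + cos φ₁ cos φ₂ cos Δλ,  σ = 0.6574 rad → d_gc = 4182.004 km
Rhumb line: Δψ = -1.1169, q = Δφ/Δψ = 0.4747, d_rh = R√(Δφ²+q²Δλ²) = 4282.497 km
Excess = 4282.497 − 4182.004 = 100.493 ≈ 100 km

100 km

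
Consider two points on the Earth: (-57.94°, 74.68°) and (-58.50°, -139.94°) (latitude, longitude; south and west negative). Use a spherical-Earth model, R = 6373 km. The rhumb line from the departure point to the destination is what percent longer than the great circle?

Great circle: σ = 1.0537 rad → d_gc = Rσ = 6715.2 km
Rhumb: Δφ = -0.0098, Δλ = +2.5374, Δψ = -0.0186, q = Δφ/Δψ = 0.5266 → d_rh = R√(Δφ²+q²Δλ²) = 8516.4 km
Excess = (8516.4 − 6715.2) / 6715.2 = 1801.2 / 6715.2 = 26.82% ≈ 26.8%

26.8%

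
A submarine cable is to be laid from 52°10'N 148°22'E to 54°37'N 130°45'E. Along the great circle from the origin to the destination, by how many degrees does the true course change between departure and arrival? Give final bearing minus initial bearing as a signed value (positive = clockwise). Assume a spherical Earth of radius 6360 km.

Initial bearing θ₁ = atan2(sin Δλ cos φ₂, cos φ₁ sin φ₂ − sin φ₁ cos φ₂ cos Δλ) = 290.12°
Final bearing θ₂ = (initial bearing from the destination back to the start) + 180° = 275.93°
Δθ = θ₂ − θ₁ = -14.2°

-14.2°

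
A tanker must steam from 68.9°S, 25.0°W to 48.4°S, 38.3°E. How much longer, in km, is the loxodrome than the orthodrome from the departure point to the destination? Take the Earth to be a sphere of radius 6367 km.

Great circle: cos σ = sin φ₁ sin φ₂ + cos φ₁ cos φ₂ cos Δλ,  σ = 0.6350 rad → d_gc = 4043.2 km
Rhumb line: Δψ = +0.7128, q = Δφ/Δψ = 0.5020, d_rh = R√(Δφ²+q²Δλ²) = 4202.1 km
Excess = 4202.1 − 4043.2 = 158.9 ≈ 159 km

159 km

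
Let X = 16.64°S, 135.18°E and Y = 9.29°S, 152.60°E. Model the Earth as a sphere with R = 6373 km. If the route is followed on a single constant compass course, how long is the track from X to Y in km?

Δψ = ln[tan(π/4+φ₂/2)/tan(π/4+φ₁/2)] = +0.1317;  Δφ = +0.1283 rad,  Δλ = +0.3040 rad
q = Δφ/Δψ = 0.9738
d = R·√(Δφ² + q²Δλ²) = 6373·0.32266 = 2056 km

2056 km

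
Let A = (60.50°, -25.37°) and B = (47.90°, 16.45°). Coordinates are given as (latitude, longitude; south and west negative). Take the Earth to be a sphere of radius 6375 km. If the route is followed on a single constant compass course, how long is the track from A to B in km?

Δψ = ln[tan(π/4+φ₂/2)/tan(π/4+φ₁/2)] = -0.3797;  Δφ = -0.2199 rad,  Δλ = +0.7299 rad
q = Δφ/Δψ = 0.5792
d = R·√(Δφ² + q²Δλ²) = 6375·0.47653 = 3038 km

3038 km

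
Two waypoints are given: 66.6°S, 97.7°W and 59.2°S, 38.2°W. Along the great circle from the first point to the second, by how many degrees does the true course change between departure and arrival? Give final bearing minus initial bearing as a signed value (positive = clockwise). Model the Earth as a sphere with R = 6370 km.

-54.0°

At departure: θ₁ = atan2(sin Δλ cos φ₂, cos φ₁ sin φ₂ − sin φ₁ cos φ₂ cos Δλ) = 103.09°
At arrival: θ₂ = atan2(sin Δλ cos φ₁, −cos φ₂ sin φ₁ + sin φ₂ cos φ₁ cos Δλ) = 49.06°
Δθ = θ₂ − θ₁ = -54.0°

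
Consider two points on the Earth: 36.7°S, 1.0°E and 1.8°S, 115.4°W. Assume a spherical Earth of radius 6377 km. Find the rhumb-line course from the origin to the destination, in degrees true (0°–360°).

Meridional parts: M(φ₁)=-0.6894, M(φ₂)=-0.0314 → ΔM = +0.6580;  Δλ = -2.0316 rad
tan C = Δλ / ΔM = -3.0874 → C = 287.95°

287.9°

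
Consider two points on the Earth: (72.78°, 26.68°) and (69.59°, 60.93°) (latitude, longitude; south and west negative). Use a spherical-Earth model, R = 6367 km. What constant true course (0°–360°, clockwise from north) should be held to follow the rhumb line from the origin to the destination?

106.1°

Meridional parts: M(φ₁)=+1.8877, M(φ₂)=+1.7147 → ΔM = -0.1730;  Δλ = +0.5978 rad
tan C = Δλ / ΔM = -3.4546 → C = 106.14°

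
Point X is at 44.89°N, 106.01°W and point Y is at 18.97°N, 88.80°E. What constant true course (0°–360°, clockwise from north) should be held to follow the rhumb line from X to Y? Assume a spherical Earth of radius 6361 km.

259.4°

Meridional parts: M(φ₁)=+0.8787, M(φ₂)=+0.3373 → ΔM = -0.5414;  Δλ = -2.8831 rad
tan C = Δλ / ΔM = +5.3258 → C = 259.37°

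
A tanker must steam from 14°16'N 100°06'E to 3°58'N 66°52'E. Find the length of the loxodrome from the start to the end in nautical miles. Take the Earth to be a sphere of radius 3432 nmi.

2057 nmi

Δψ = ln[tan(π/4+φ₂/2)/tan(π/4+φ₁/2)] = -0.1823;  Δφ = -0.1798 rad,  Δλ = -0.5800 rad
q = Δφ/Δψ = 0.9860
d = R·√(Δφ² + q²Δλ²) = 3432·0.59948 = 2057 nmi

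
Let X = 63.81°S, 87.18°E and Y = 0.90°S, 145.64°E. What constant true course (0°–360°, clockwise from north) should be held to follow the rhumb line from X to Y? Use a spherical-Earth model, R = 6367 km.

Meridional parts: M(φ₁)=-1.4584, M(φ₂)=-0.0157 → ΔM = +1.4427;  Δλ = +1.0203 rad
tan C = Δλ / ΔM = +0.7072 → C = 35.27°

35.3°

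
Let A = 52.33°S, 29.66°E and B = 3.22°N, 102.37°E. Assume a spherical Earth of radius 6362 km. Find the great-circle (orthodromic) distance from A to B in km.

cos σ = sin φ₁ sin φ₂ + cos φ₁ cos φ₂ cos Δλ
      = sin(-52.33°)sin(3.22°) + cos(-52.33°)cos(3.22°)cos(72.71°) = 0.1369
σ = 82.133° → d = Rσ = 6362·1.43349 = 9120 km

9120 km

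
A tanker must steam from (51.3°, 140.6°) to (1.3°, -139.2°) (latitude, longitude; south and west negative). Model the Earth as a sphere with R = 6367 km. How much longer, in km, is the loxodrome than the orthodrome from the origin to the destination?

Great circle: cos σ = sin φ₁ sin φ₂ + cos φ₁ cos φ₂ cos Δλ,  σ = 1.4464 rad → d_gc = 9209.1 km
Rhumb line: Δψ = -1.0238, q = Δφ/Δψ = 0.8524, d_rh = R√(Δφ²+q²Δλ²) = 9411.8 km
Excess = 9411.8 − 9209.1 = 202.7 ≈ 203 km

203 km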